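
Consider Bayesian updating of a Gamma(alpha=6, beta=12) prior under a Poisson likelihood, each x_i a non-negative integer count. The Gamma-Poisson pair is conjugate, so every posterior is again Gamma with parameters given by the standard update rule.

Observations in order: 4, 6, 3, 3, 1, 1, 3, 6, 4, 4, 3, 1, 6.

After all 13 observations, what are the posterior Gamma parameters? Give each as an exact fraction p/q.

alpha=51, beta=25

obs 1: x=4 → posterior Gamma(10, 13)
obs 2: x=6 → posterior Gamma(16, 14)
obs 3: x=3 → posterior Gamma(19, 15)
obs 4: x=3 → posterior Gamma(22, 16)
obs 5: x=1 → posterior Gamma(23, 17)
obs 6: x=1 → posterior Gamma(24, 18)
obs 7: x=3 → posterior Gamma(27, 19)
obs 8: x=6 → posterior Gamma(33, 20)
obs 9: x=4 → posterior Gamma(37, 21)
obs 10: x=4 → posterior Gamma(41, 22)
obs 11: x=3 → posterior Gamma(44, 23)
obs 12: x=1 → posterior Gamma(45, 24)
obs 13: x=6 → posterior Gamma(51, 25)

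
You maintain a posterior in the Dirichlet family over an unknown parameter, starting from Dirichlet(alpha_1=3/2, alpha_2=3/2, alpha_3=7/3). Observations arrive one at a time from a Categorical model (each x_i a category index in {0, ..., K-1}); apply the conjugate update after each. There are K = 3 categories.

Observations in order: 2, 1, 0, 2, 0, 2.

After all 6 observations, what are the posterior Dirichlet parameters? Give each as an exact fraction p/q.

alpha_1=7/2, alpha_2=5/2, alpha_3=16/3

obs 1: x=2 → posterior Dirichlet(3/2, 3/2, 10/3)
obs 2: x=1 → posterior Dirichlet(3/2, 5/2, 10/3)
obs 3: x=0 → posterior Dirichlet(5/2, 5/2, 10/3)
obs 4: x=2 → posterior Dirichlet(5/2, 5/2, 13/3)
obs 5: x=0 → posterior Dirichlet(7/2, 5/2, 13/3)
obs 6: x=2 → posterior Dirichlet(7/2, 5/2, 16/3)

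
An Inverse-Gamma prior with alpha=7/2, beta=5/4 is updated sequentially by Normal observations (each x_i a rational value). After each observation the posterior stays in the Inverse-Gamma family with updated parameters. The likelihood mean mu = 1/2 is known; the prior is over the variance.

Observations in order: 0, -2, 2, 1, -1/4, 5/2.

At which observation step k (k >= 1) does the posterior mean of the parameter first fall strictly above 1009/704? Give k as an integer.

obs 1: x=0 → posterior Inverse-Gamma(4, 11/8)
obs 2: x=-2 → posterior Inverse-Gamma(9/2, 9/2)
obs 3: x=2 → posterior Inverse-Gamma(5, 45/8)
obs 4: x=1 → posterior Inverse-Gamma(11/2, 23/4)
obs 5: x=-1/4 → posterior Inverse-Gamma(6, 193/32)
obs 6: x=5/2 → posterior Inverse-Gamma(13/2, 257/32)

k = 6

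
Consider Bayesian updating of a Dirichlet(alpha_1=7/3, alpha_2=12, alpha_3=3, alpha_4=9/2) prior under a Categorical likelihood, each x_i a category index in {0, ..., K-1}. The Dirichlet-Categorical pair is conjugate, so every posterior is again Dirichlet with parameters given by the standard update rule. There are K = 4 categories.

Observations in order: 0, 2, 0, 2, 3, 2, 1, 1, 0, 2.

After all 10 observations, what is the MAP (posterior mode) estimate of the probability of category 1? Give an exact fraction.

obs 1: x=0 → posterior Dirichlet(10/3, 12, 3, 9/2)
obs 2: x=2 → posterior Dirichlet(10/3, 12, 4, 9/2)
obs 3: x=0 → posterior Dirichlet(13/3, 12, 4, 9/2)
obs 4: x=2 → posterior Dirichlet(13/3, 12, 5, 9/2)
obs 5: x=3 → posterior Dirichlet(13/3, 12, 5, 11/2)
obs 6: x=2 → posterior Dirichlet(13/3, 12, 6, 11/2)
obs 7: x=1 → posterior Dirichlet(13/3, 13, 6, 11/2)
obs 8: x=1 → posterior Dirichlet(13/3, 14, 6, 11/2)
obs 9: x=0 → posterior Dirichlet(16/3, 14, 6, 11/2)
obs 10: x=2 → posterior Dirichlet(16/3, 14, 7, 11/2)

78/167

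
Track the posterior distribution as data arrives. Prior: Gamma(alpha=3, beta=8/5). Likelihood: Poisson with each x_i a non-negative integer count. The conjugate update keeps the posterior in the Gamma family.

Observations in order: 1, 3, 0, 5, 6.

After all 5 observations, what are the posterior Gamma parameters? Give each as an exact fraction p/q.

obs 1: x=1 → posterior Gamma(4, 13/5)
obs 2: x=3 → posterior Gamma(7, 18/5)
obs 3: x=0 → posterior Gamma(7, 23/5)
obs 4: x=5 → posterior Gamma(12, 28/5)
obs 5: x=6 → posterior Gamma(18, 33/5)

alpha=18, beta=33/5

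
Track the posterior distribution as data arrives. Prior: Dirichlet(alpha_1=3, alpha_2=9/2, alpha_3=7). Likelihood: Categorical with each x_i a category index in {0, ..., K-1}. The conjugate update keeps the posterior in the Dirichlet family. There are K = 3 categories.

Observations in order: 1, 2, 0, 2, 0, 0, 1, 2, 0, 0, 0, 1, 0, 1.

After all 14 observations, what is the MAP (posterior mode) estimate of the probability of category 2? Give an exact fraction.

6/17

obs 1: x=1 → posterior Dirichlet(3, 11/2, 7)
obs 2: x=2 → posterior Dirichlet(3, 11/2, 8)
obs 3: x=0 → posterior Dirichlet(4, 11/2, 8)
obs 4: x=2 → posterior Dirichlet(4, 11/2, 9)
obs 5: x=0 → posterior Dirichlet(5, 11/2, 9)
obs 6: x=0 → posterior Dirichlet(6, 11/2, 9)
obs 7: x=1 → posterior Dirichlet(6, 13/2, 9)
obs 8: x=2 → posterior Dirichlet(6, 13/2, 10)
obs 9: x=0 → posterior Dirichlet(7, 13/2, 10)
obs 10: x=0 → posterior Dirichlet(8, 13/2, 10)
obs 11: x=0 → posterior Dirichlet(9, 13/2, 10)
obs 12: x=1 → posterior Dirichlet(9, 15/2, 10)
obs 13: x=0 → posterior Dirichlet(10, 15/2, 10)
obs 14: x=1 → posterior Dirichlet(10, 17/2, 10)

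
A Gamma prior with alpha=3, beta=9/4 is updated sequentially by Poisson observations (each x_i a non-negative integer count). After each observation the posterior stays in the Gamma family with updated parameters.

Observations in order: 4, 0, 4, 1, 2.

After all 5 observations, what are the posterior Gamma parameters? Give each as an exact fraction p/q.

alpha=14, beta=29/4

obs 1: x=4 → posterior Gamma(7, 13/4)
obs 2: x=0 → posterior Gamma(7, 17/4)
obs 3: x=4 → posterior Gamma(11, 21/4)
obs 4: x=1 → posterior Gamma(12, 25/4)
obs 5: x=2 → posterior Gamma(14, 29/4)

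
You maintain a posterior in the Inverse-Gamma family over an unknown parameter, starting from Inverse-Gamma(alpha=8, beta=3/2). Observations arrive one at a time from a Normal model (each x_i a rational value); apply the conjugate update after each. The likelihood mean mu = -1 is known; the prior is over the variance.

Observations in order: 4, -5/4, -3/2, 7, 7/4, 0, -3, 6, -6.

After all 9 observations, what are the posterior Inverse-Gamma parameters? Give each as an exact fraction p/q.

alpha=25/2, beta=1431/16

obs 1: x=4 → posterior Inverse-Gamma(17/2, 14)
obs 2: x=-5/4 → posterior Inverse-Gamma(9, 449/32)
obs 3: x=-3/2 → posterior Inverse-Gamma(19/2, 453/32)
obs 4: x=7 → posterior Inverse-Gamma(10, 1477/32)
obs 5: x=7/4 → posterior Inverse-Gamma(21/2, 799/16)
obs 6: x=0 → posterior Inverse-Gamma(11, 807/16)
obs 7: x=-3 → posterior Inverse-Gamma(23/2, 839/16)
obs 8: x=6 → posterior Inverse-Gamma(12, 1231/16)
obs 9: x=-6 → posterior Inverse-Gamma(25/2, 1431/16)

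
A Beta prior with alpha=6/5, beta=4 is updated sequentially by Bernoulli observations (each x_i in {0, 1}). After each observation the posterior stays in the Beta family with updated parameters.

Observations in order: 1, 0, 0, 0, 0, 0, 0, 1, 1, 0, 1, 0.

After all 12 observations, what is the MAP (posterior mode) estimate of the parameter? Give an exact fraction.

21/76

obs 1: x=1 → posterior Beta(11/5, 4)
obs 2: x=0 → posterior Beta(11/5, 5)
obs 3: x=0 → posterior Beta(11/5, 6)
obs 4: x=0 → posterior Beta(11/5, 7)
obs 5: x=0 → posterior Beta(11/5, 8)
obs 6: x=0 → posterior Beta(11/5, 9)
obs 7: x=0 → posterior Beta(11/5, 10)
obs 8: x=1 → posterior Beta(16/5, 10)
obs 9: x=1 → posterior Beta(21/5, 10)
obs 10: x=0 → posterior Beta(21/5, 11)
obs 11: x=1 → posterior Beta(26/5, 11)
obs 12: x=0 → posterior Beta(26/5, 12)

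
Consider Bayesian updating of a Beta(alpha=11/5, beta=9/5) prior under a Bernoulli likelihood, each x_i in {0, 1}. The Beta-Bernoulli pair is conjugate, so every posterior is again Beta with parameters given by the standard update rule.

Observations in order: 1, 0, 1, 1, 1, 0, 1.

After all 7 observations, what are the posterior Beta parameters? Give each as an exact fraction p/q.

alpha=36/5, beta=19/5

obs 1: x=1 → posterior Beta(16/5, 9/5)
obs 2: x=0 → posterior Beta(16/5, 14/5)
obs 3: x=1 → posterior Beta(21/5, 14/5)
obs 4: x=1 → posterior Beta(26/5, 14/5)
obs 5: x=1 → posterior Beta(31/5, 14/5)
obs 6: x=0 → posterior Beta(31/5, 19/5)
obs 7: x=1 → posterior Beta(36/5, 19/5)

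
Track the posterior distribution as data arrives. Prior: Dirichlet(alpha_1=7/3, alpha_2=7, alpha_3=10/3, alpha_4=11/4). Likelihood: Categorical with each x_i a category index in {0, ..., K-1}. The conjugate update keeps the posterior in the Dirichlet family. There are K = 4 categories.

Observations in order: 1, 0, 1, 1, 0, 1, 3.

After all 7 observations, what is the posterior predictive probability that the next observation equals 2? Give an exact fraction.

40/269

obs 1: x=1 → posterior Dirichlet(7/3, 8, 10/3, 11/4)
obs 2: x=0 → posterior Dirichlet(10/3, 8, 10/3, 11/4)
obs 3: x=1 → posterior Dirichlet(10/3, 9, 10/3, 11/4)
obs 4: x=1 → posterior Dirichlet(10/3, 10, 10/3, 11/4)
obs 5: x=0 → posterior Dirichlet(13/3, 10, 10/3, 11/4)
obs 6: x=1 → posterior Dirichlet(13/3, 11, 10/3, 11/4)
obs 7: x=3 → posterior Dirichlet(13/3, 11, 10/3, 15/4)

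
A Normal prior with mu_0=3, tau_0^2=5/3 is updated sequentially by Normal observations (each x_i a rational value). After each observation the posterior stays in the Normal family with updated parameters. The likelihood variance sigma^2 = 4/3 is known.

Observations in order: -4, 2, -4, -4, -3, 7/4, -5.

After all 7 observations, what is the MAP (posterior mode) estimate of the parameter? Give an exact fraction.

obs 1: x=-4 → posterior Normal(-8/9, 20/27)
obs 2: x=2 → posterior Normal(1/7, 10/21)
obs 3: x=-4 → posterior Normal(-18/19, 20/57)
obs 4: x=-4 → posterior Normal(-19/12, 5/18)
obs 5: x=-3 → posterior Normal(-53/29, 20/87)
obs 6: x=7/4 → posterior Normal(-177/136, 10/51)
obs 7: x=-5 → posterior Normal(-277/156, 20/117)

-277/156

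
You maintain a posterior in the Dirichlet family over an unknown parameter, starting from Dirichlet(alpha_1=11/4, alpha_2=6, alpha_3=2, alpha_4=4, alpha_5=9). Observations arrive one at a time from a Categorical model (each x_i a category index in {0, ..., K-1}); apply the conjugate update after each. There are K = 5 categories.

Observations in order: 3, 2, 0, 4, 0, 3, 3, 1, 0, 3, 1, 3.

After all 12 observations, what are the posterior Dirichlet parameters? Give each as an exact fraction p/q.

obs 1: x=3 → posterior Dirichlet(11/4, 6, 2, 5, 9)
obs 2: x=2 → posterior Dirichlet(11/4, 6, 3, 5, 9)
obs 3: x=0 → posterior Dirichlet(15/4, 6, 3, 5, 9)
obs 4: x=4 → posterior Dirichlet(15/4, 6, 3, 5, 10)
obs 5: x=0 → posterior Dirichlet(19/4, 6, 3, 5, 10)
obs 6: x=3 → posterior Dirichlet(19/4, 6, 3, 6, 10)
obs 7: x=3 → posterior Dirichlet(19/4, 6, 3, 7, 10)
obs 8: x=1 → posterior Dirichlet(19/4, 7, 3, 7, 10)
obs 9: x=0 → posterior Dirichlet(23/4, 7, 3, 7, 10)
obs 10: x=3 → posterior Dirichlet(23/4, 7, 3, 8, 10)
obs 11: x=1 → posterior Dirichlet(23/4, 8, 3, 8, 10)
obs 12: x=3 → posterior Dirichlet(23/4, 8, 3, 9, 10)

alpha_1=23/4, alpha_2=8, alpha_3=3, alpha_4=9, alpha_5=10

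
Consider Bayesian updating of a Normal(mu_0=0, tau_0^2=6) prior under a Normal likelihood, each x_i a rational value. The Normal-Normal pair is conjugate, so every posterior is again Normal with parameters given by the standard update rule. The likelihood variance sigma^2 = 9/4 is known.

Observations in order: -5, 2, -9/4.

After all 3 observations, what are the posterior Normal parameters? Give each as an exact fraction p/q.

mu_0=-14/9, tau_0^2=2/3

obs 1: x=-5 → posterior Normal(-40/11, 18/11)
obs 2: x=2 → posterior Normal(-24/19, 18/19)
obs 3: x=-9/4 → posterior Normal(-14/9, 2/3)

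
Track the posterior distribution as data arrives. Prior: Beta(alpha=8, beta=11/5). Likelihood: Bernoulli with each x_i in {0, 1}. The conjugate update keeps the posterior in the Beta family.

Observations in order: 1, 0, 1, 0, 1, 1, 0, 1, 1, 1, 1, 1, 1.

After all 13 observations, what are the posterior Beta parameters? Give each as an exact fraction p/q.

obs 1: x=1 → posterior Beta(9, 11/5)
obs 2: x=0 → posterior Beta(9, 16/5)
obs 3: x=1 → posterior Beta(10, 16/5)
obs 4: x=0 → posterior Beta(10, 21/5)
obs 5: x=1 → posterior Beta(11, 21/5)
obs 6: x=1 → posterior Beta(12, 21/5)
obs 7: x=0 → posterior Beta(12, 26/5)
obs 8: x=1 → posterior Beta(13, 26/5)
obs 9: x=1 → posterior Beta(14, 26/5)
obs 10: x=1 → posterior Beta(15, 26/5)
obs 11: x=1 → posterior Beta(16, 26/5)
obs 12: x=1 → posterior Beta(17, 26/5)
obs 13: x=1 → posterior Beta(18, 26/5)

alpha=18, beta=26/5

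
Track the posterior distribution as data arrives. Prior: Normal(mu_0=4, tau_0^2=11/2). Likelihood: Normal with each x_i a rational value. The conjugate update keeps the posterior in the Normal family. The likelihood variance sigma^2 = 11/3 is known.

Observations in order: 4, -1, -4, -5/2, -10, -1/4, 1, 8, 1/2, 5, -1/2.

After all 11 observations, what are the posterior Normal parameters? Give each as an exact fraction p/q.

obs 1: x=4 → posterior Normal(4, 11/5)
obs 2: x=-1 → posterior Normal(17/8, 11/8)
obs 3: x=-4 → posterior Normal(5/11, 1)
obs 4: x=-5/2 → posterior Normal(-5/28, 11/14)
obs 5: x=-10 → posterior Normal(-65/34, 11/17)
obs 6: x=-1/4 → posterior Normal(-133/80, 11/20)
obs 7: x=1 → posterior Normal(-121/92, 11/23)
obs 8: x=8 → posterior Normal(-25/104, 11/26)
obs 9: x=1/2 → posterior Normal(-19/116, 11/29)
obs 10: x=5 → posterior Normal(41/128, 11/32)
obs 11: x=-1/2 → posterior Normal(1/4, 11/35)

mu_0=1/4, tau_0^2=11/35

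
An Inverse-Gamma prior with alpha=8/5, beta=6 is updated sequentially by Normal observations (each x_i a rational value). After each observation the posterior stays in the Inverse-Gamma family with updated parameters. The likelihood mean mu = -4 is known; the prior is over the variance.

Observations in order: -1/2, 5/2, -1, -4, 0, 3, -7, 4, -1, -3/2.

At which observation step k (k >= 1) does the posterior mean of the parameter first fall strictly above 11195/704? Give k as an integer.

k = 2

obs 1: x=-1/2 → posterior Inverse-Gamma(21/10, 97/8)
obs 2: x=5/2 → posterior Inverse-Gamma(13/5, 133/4)
obs 3: x=-1 → posterior Inverse-Gamma(31/10, 151/4)
obs 4: x=-4 → posterior Inverse-Gamma(18/5, 151/4)
obs 5: x=0 → posterior Inverse-Gamma(41/10, 183/4)
obs 6: x=3 → posterior Inverse-Gamma(23/5, 281/4)
obs 7: x=-7 → posterior Inverse-Gamma(51/10, 299/4)
obs 8: x=4 → posterior Inverse-Gamma(28/5, 427/4)
obs 9: x=-1 → posterior Inverse-Gamma(61/10, 445/4)
obs 10: x=-3/2 → posterior Inverse-Gamma(33/5, 915/8)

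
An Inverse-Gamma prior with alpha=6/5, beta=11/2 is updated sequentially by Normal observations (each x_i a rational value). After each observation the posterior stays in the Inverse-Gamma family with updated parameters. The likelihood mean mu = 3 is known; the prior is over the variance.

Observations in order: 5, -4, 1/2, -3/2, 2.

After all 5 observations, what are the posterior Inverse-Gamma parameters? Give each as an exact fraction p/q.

obs 1: x=5 → posterior Inverse-Gamma(17/10, 15/2)
obs 2: x=-4 → posterior Inverse-Gamma(11/5, 32)
obs 3: x=1/2 → posterior Inverse-Gamma(27/10, 281/8)
obs 4: x=-3/2 → posterior Inverse-Gamma(16/5, 181/4)
obs 5: x=2 → posterior Inverse-Gamma(37/10, 183/4)

alpha=37/10, beta=183/4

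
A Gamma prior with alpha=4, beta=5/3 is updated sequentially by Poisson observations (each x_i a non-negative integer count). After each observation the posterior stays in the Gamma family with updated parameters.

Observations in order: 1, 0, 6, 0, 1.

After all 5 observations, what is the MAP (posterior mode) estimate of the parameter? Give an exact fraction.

33/20

obs 1: x=1 → posterior Gamma(5, 8/3)
obs 2: x=0 → posterior Gamma(5, 11/3)
obs 3: x=6 → posterior Gamma(11, 14/3)
obs 4: x=0 → posterior Gamma(11, 17/3)
obs 5: x=1 → posterior Gamma(12, 20/3)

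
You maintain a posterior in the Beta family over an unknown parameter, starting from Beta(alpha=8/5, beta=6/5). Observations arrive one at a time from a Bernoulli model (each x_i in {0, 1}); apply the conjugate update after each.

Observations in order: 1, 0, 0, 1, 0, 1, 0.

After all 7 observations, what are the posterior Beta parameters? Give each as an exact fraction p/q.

obs 1: x=1 → posterior Beta(13/5, 6/5)
obs 2: x=0 → posterior Beta(13/5, 11/5)
obs 3: x=0 → posterior Beta(13/5, 16/5)
obs 4: x=1 → posterior Beta(18/5, 16/5)
obs 5: x=0 → posterior Beta(18/5, 21/5)
obs 6: x=1 → posterior Beta(23/5, 21/5)
obs 7: x=0 → posterior Beta(23/5, 26/5)

alpha=23/5, beta=26/5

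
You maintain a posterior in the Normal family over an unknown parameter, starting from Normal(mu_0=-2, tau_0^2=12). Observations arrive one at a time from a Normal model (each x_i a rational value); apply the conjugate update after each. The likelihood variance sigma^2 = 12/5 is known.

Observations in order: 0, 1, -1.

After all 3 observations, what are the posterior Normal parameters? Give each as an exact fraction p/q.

mu_0=-1/8, tau_0^2=3/4

obs 1: x=0 → posterior Normal(-1/3, 2)
obs 2: x=1 → posterior Normal(3/11, 12/11)
obs 3: x=-1 → posterior Normal(-1/8, 3/4)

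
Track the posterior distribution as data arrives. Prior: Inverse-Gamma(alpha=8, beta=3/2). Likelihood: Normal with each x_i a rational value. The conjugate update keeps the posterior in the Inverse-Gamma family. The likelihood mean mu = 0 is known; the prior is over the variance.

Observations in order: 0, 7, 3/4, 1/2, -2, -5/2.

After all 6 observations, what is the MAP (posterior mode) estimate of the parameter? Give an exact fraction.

1009/384

obs 1: x=0 → posterior Inverse-Gamma(17/2, 3/2)
obs 2: x=7 → posterior Inverse-Gamma(9, 26)
obs 3: x=3/4 → posterior Inverse-Gamma(19/2, 841/32)
obs 4: x=1/2 → posterior Inverse-Gamma(10, 845/32)
obs 5: x=-2 → posterior Inverse-Gamma(21/2, 909/32)
obs 6: x=-5/2 → posterior Inverse-Gamma(11, 1009/32)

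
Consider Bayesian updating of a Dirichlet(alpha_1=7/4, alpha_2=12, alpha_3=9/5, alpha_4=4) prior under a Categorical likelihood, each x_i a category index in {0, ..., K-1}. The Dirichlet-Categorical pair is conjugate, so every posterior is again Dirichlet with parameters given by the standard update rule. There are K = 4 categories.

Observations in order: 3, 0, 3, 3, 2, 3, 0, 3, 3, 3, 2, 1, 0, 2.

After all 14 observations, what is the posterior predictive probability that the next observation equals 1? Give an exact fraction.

260/671

obs 1: x=3 → posterior Dirichlet(7/4, 12, 9/5, 5)
obs 2: x=0 → posterior Dirichlet(11/4, 12, 9/5, 5)
obs 3: x=3 → posterior Dirichlet(11/4, 12, 9/5, 6)
obs 4: x=3 → posterior Dirichlet(11/4, 12, 9/5, 7)
obs 5: x=2 → posterior Dirichlet(11/4, 12, 14/5, 7)
obs 6: x=3 → posterior Dirichlet(11/4, 12, 14/5, 8)
obs 7: x=0 → posterior Dirichlet(15/4, 12, 14/5, 8)
obs 8: x=3 → posterior Dirichlet(15/4, 12, 14/5, 9)
obs 9: x=3 → posterior Dirichlet(15/4, 12, 14/5, 10)
obs 10: x=3 → posterior Dirichlet(15/4, 12, 14/5, 11)
obs 11: x=2 → posterior Dirichlet(15/4, 12, 19/5, 11)
obs 12: x=1 → posterior Dirichlet(15/4, 13, 19/5, 11)
obs 13: x=0 → posterior Dirichlet(19/4, 13, 19/5, 11)
obs 14: x=2 → posterior Dirichlet(19/4, 13, 24/5, 11)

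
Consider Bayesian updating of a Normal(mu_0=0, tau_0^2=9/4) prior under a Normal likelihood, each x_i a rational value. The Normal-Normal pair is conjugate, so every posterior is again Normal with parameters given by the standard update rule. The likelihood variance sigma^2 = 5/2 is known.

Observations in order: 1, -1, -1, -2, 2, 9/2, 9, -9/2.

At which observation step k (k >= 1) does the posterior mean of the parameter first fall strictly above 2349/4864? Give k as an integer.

k = 6

obs 1: x=1 → posterior Normal(9/19, 45/38)
obs 2: x=-1 → posterior Normal(0, 45/56)
obs 3: x=-1 → posterior Normal(-9/37, 45/74)
obs 4: x=-2 → posterior Normal(-27/46, 45/92)
obs 5: x=2 → posterior Normal(-9/55, 9/22)
obs 6: x=9/2 → posterior Normal(63/128, 45/128)
obs 7: x=9 → posterior Normal(225/146, 45/146)
obs 8: x=-9/2 → posterior Normal(36/41, 45/164)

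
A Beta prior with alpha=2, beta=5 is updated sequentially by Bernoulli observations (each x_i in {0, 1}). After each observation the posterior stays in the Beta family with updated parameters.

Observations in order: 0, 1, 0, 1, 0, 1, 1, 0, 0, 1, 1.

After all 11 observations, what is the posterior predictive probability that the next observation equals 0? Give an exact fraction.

obs 1: x=0 → posterior Beta(2, 6)
obs 2: x=1 → posterior Beta(3, 6)
obs 3: x=0 → posterior Beta(3, 7)
obs 4: x=1 → posterior Beta(4, 7)
obs 5: x=0 → posterior Beta(4, 8)
obs 6: x=1 → posterior Beta(5, 8)
obs 7: x=1 → posterior Beta(6, 8)
obs 8: x=0 → posterior Beta(6, 9)
obs 9: x=0 → posterior Beta(6, 10)
obs 10: x=1 → posterior Beta(7, 10)
obs 11: x=1 → posterior Beta(8, 10)

5/9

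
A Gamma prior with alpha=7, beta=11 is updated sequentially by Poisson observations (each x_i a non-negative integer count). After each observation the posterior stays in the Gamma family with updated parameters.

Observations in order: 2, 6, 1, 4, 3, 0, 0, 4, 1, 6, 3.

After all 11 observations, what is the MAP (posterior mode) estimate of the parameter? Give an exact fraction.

18/11

obs 1: x=2 → posterior Gamma(9, 12)
obs 2: x=6 → posterior Gamma(15, 13)
obs 3: x=1 → posterior Gamma(16, 14)
obs 4: x=4 → posterior Gamma(20, 15)
obs 5: x=3 → posterior Gamma(23, 16)
obs 6: x=0 → posterior Gamma(23, 17)
obs 7: x=0 → posterior Gamma(23, 18)
obs 8: x=4 → posterior Gamma(27, 19)
obs 9: x=1 → posterior Gamma(28, 20)
obs 10: x=6 → posterior Gamma(34, 21)
obs 11: x=3 → posterior Gamma(37, 22)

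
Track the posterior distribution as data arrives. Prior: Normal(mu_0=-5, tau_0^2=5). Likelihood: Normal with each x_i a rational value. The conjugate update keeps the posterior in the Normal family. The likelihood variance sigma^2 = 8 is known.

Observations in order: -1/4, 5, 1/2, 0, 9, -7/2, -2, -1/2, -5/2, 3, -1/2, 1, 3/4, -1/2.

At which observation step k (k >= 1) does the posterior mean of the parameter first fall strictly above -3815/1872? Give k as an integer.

obs 1: x=-1/4 → posterior Normal(-165/52, 40/13)
obs 2: x=5 → posterior Normal(-65/72, 20/9)
obs 3: x=1/2 → posterior Normal(-55/92, 40/23)
obs 4: x=0 → posterior Normal(-55/112, 10/7)
obs 5: x=9 → posterior Normal(125/132, 40/33)
obs 6: x=-7/2 → posterior Normal(55/152, 20/19)
obs 7: x=-2 → posterior Normal(15/172, 40/43)
obs 8: x=-1/2 → posterior Normal(5/192, 5/6)
obs 9: x=-5/2 → posterior Normal(-45/212, 40/53)
obs 10: x=3 → posterior Normal(15/232, 20/29)
obs 11: x=-1/2 → posterior Normal(5/252, 40/63)
obs 12: x=1 → posterior Normal(25/272, 10/17)
obs 13: x=3/4 → posterior Normal(10/73, 40/73)
obs 14: x=-1/2 → posterior Normal(5/52, 20/39)

k = 2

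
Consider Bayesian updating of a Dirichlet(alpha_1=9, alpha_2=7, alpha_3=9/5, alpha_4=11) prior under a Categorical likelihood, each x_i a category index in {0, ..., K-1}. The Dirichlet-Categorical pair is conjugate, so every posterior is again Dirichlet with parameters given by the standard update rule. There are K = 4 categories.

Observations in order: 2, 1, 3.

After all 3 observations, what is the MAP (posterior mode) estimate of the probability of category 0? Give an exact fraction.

obs 1: x=2 → posterior Dirichlet(9, 7, 14/5, 11)
obs 2: x=1 → posterior Dirichlet(9, 8, 14/5, 11)
obs 3: x=3 → posterior Dirichlet(9, 8, 14/5, 12)

40/139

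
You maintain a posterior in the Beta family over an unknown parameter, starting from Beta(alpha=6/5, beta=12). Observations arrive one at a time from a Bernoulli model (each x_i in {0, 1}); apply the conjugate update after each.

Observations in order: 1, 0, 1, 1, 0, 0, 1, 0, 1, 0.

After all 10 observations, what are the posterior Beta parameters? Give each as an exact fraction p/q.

obs 1: x=1 → posterior Beta(11/5, 12)
obs 2: x=0 → posterior Beta(11/5, 13)
obs 3: x=1 → posterior Beta(16/5, 13)
obs 4: x=1 → posterior Beta(21/5, 13)
obs 5: x=0 → posterior Beta(21/5, 14)
obs 6: x=0 → posterior Beta(21/5, 15)
obs 7: x=1 → posterior Beta(26/5, 15)
obs 8: x=0 → posterior Beta(26/5, 16)
obs 9: x=1 → posterior Beta(31/5, 16)
obs 10: x=0 → posterior Beta(31/5, 17)

alpha=31/5, beta=17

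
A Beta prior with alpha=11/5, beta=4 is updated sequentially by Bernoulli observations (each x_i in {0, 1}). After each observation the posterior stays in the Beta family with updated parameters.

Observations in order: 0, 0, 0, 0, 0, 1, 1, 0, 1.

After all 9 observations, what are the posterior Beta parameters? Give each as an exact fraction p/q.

alpha=26/5, beta=10

obs 1: x=0 → posterior Beta(11/5, 5)
obs 2: x=0 → posterior Beta(11/5, 6)
obs 3: x=0 → posterior Beta(11/5, 7)
obs 4: x=0 → posterior Beta(11/5, 8)
obs 5: x=0 → posterior Beta(11/5, 9)
obs 6: x=1 → posterior Beta(16/5, 9)
obs 7: x=1 → posterior Beta(21/5, 9)
obs 8: x=0 → posterior Beta(21/5, 10)
obs 9: x=1 → posterior Beta(26/5, 10)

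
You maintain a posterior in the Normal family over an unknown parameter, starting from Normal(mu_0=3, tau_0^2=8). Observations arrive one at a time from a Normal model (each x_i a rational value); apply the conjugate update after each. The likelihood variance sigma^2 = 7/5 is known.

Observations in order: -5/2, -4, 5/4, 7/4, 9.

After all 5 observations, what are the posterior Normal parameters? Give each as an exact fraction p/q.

obs 1: x=-5/2 → posterior Normal(-79/47, 56/47)
obs 2: x=-4 → posterior Normal(-239/87, 56/87)
obs 3: x=5/4 → posterior Normal(-189/127, 56/127)
obs 4: x=7/4 → posterior Normal(-119/167, 56/167)
obs 5: x=9 → posterior Normal(241/207, 56/207)

mu_0=241/207, tau_0^2=56/207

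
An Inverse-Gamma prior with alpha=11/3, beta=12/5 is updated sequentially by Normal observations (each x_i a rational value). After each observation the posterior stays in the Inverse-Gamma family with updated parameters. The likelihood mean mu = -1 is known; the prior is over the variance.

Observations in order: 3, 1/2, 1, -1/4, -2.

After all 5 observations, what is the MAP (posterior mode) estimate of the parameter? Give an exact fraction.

6867/3440

obs 1: x=3 → posterior Inverse-Gamma(25/6, 52/5)
obs 2: x=1/2 → posterior Inverse-Gamma(14/3, 461/40)
obs 3: x=1 → posterior Inverse-Gamma(31/6, 541/40)
obs 4: x=-1/4 → posterior Inverse-Gamma(17/3, 2209/160)
obs 5: x=-2 → posterior Inverse-Gamma(37/6, 2289/160)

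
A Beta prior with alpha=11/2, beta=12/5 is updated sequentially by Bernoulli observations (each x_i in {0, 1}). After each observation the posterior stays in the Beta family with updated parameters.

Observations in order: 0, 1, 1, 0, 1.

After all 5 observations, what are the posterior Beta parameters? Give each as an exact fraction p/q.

obs 1: x=0 → posterior Beta(11/2, 17/5)
obs 2: x=1 → posterior Beta(13/2, 17/5)
obs 3: x=1 → posterior Beta(15/2, 17/5)
obs 4: x=0 → posterior Beta(15/2, 22/5)
obs 5: x=1 → posterior Beta(17/2, 22/5)

alpha=17/2, beta=22/5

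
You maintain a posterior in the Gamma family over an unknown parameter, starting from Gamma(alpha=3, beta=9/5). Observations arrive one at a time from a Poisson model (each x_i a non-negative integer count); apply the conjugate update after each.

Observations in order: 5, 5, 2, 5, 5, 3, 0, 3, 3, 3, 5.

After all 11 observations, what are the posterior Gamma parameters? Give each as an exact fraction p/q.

alpha=42, beta=64/5

obs 1: x=5 → posterior Gamma(8, 14/5)
obs 2: x=5 → posterior Gamma(13, 19/5)
obs 3: x=2 → posterior Gamma(15, 24/5)
obs 4: x=5 → posterior Gamma(20, 29/5)
obs 5: x=5 → posterior Gamma(25, 34/5)
obs 6: x=3 → posterior Gamma(28, 39/5)
obs 7: x=0 → posterior Gamma(28, 44/5)
obs 8: x=3 → posterior Gamma(31, 49/5)
obs 9: x=3 → posterior Gamma(34, 54/5)
obs 10: x=3 → posterior Gamma(37, 59/5)
obs 11: x=5 → posterior Gamma(42, 64/5)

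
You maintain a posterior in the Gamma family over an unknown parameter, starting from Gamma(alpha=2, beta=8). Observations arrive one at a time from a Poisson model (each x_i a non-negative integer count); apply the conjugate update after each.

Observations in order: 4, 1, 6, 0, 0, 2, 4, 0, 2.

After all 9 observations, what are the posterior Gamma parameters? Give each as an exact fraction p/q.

alpha=21, beta=17

obs 1: x=4 → posterior Gamma(6, 9)
obs 2: x=1 → posterior Gamma(7, 10)
obs 3: x=6 → posterior Gamma(13, 11)
obs 4: x=0 → posterior Gamma(13, 12)
obs 5: x=0 → posterior Gamma(13, 13)
obs 6: x=2 → posterior Gamma(15, 14)
obs 7: x=4 → posterior Gamma(19, 15)
obs 8: x=0 → posterior Gamma(19, 16)
obs 9: x=2 → posterior Gamma(21, 17)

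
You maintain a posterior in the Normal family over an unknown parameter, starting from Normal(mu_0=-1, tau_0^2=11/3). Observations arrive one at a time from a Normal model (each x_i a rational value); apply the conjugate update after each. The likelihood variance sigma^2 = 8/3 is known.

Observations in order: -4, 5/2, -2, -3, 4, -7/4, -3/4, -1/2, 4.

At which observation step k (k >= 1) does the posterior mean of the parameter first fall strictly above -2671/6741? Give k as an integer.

obs 1: x=-4 → posterior Normal(-52/19, 88/57)
obs 2: x=5/2 → posterior Normal(-49/60, 44/45)
obs 3: x=-2 → posterior Normal(-93/82, 88/123)
obs 4: x=-3 → posterior Normal(-159/104, 22/39)
obs 5: x=4 → posterior Normal(-71/126, 88/189)
obs 6: x=-7/4 → posterior Normal(-219/296, 44/111)
obs 7: x=-3/4 → posterior Normal(-63/85, 88/255)
obs 8: x=-1/2 → posterior Normal(-137/192, 11/36)
obs 9: x=4 → posterior Normal(-49/214, 88/321)

k = 9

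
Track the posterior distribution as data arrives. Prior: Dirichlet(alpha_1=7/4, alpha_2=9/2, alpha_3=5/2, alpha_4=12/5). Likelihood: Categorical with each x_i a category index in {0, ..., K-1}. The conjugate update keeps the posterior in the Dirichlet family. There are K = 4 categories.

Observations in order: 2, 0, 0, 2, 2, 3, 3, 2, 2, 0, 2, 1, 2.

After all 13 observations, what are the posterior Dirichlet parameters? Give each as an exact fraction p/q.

alpha_1=19/4, alpha_2=11/2, alpha_3=19/2, alpha_4=22/5

obs 1: x=2 → posterior Dirichlet(7/4, 9/2, 7/2, 12/5)
obs 2: x=0 → posterior Dirichlet(11/4, 9/2, 7/2, 12/5)
obs 3: x=0 → posterior Dirichlet(15/4, 9/2, 7/2, 12/5)
obs 4: x=2 → posterior Dirichlet(15/4, 9/2, 9/2, 12/5)
obs 5: x=2 → posterior Dirichlet(15/4, 9/2, 11/2, 12/5)
obs 6: x=3 → posterior Dirichlet(15/4, 9/2, 11/2, 17/5)
obs 7: x=3 → posterior Dirichlet(15/4, 9/2, 11/2, 22/5)
obs 8: x=2 → posterior Dirichlet(15/4, 9/2, 13/2, 22/5)
obs 9: x=2 → posterior Dirichlet(15/4, 9/2, 15/2, 22/5)
obs 10: x=0 → posterior Dirichlet(19/4, 9/2, 15/2, 22/5)
obs 11: x=2 → posterior Dirichlet(19/4, 9/2, 17/2, 22/5)
obs 12: x=1 → posterior Dirichlet(19/4, 11/2, 17/2, 22/5)
obs 13: x=2 → posterior Dirichlet(19/4, 11/2, 19/2, 22/5)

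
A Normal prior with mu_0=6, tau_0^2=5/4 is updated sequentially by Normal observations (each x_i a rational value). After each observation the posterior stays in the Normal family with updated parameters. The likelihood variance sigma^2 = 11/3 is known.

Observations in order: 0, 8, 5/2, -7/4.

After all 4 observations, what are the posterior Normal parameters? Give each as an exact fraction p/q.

obs 1: x=0 → posterior Normal(264/59, 55/59)
obs 2: x=8 → posterior Normal(192/37, 55/74)
obs 3: x=5/2 → posterior Normal(843/178, 55/89)
obs 4: x=-7/4 → posterior Normal(1581/416, 55/104)

mu_0=1581/416, tau_0^2=55/104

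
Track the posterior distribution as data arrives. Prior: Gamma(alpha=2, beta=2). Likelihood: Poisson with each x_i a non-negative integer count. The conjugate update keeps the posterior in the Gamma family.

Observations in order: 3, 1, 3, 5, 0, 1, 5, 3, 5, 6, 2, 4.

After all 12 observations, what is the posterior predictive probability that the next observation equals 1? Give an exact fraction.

56003015727285597040452030945428052199979614208/331719969628200364268195698969066143035888671875

obs 1: x=3 → posterior Gamma(5, 3)
obs 2: x=1 → posterior Gamma(6, 4)
obs 3: x=3 → posterior Gamma(9, 5)
obs 4: x=5 → posterior Gamma(14, 6)
obs 5: x=0 → posterior Gamma(14, 7)
obs 6: x=1 → posterior Gamma(15, 8)
obs 7: x=5 → posterior Gamma(20, 9)
obs 8: x=3 → posterior Gamma(23, 10)
obs 9: x=5 → posterior Gamma(28, 11)
obs 10: x=6 → posterior Gamma(34, 12)
obs 11: x=2 → posterior Gamma(36, 13)
obs 12: x=4 → posterior Gamma(40, 14)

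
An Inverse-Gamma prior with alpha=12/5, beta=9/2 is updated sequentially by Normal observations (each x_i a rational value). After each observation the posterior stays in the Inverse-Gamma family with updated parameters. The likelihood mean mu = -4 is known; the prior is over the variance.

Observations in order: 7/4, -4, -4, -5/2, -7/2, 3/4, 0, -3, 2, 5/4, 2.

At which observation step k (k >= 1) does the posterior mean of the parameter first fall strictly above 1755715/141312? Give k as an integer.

obs 1: x=7/4 → posterior Inverse-Gamma(29/10, 673/32)
obs 2: x=-4 → posterior Inverse-Gamma(17/5, 673/32)
obs 3: x=-4 → posterior Inverse-Gamma(39/10, 673/32)
obs 4: x=-5/2 → posterior Inverse-Gamma(22/5, 709/32)
obs 5: x=-7/2 → posterior Inverse-Gamma(49/10, 713/32)
obs 6: x=3/4 → posterior Inverse-Gamma(27/5, 537/16)
obs 7: x=0 → posterior Inverse-Gamma(59/10, 665/16)
obs 8: x=-3 → posterior Inverse-Gamma(32/5, 673/16)
obs 9: x=2 → posterior Inverse-Gamma(69/10, 961/16)
obs 10: x=5/4 → posterior Inverse-Gamma(37/5, 2363/32)
obs 11: x=2 → posterior Inverse-Gamma(79/10, 2939/32)

k = 11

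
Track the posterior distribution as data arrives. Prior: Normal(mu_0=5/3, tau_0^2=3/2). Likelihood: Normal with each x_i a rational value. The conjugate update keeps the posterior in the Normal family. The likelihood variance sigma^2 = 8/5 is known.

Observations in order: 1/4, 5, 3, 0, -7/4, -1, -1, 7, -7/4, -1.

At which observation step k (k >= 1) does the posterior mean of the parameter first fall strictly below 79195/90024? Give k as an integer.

k = 7

obs 1: x=1/4 → posterior Normal(365/372, 24/31)
obs 2: x=5 → posterior Normal(55/24, 12/23)
obs 3: x=3 → posterior Normal(1805/732, 24/61)
obs 4: x=0 → posterior Normal(95/48, 6/19)
obs 5: x=-7/4 → posterior Normal(745/546, 24/91)
obs 6: x=-1 → posterior Normal(655/636, 12/53)
obs 7: x=-1 → posterior Normal(565/726, 24/121)
obs 8: x=7 → posterior Normal(1195/816, 3/17)
obs 9: x=-7/4 → posterior Normal(2075/1812, 24/151)
obs 10: x=-1 → posterior Normal(1895/1992, 12/83)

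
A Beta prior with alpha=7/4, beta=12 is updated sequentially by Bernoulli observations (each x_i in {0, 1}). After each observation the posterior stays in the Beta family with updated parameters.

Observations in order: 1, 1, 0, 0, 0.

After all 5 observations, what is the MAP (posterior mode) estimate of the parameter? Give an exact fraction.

obs 1: x=1 → posterior Beta(11/4, 12)
obs 2: x=1 → posterior Beta(15/4, 12)
obs 3: x=0 → posterior Beta(15/4, 13)
obs 4: x=0 → posterior Beta(15/4, 14)
obs 5: x=0 → posterior Beta(15/4, 15)

11/67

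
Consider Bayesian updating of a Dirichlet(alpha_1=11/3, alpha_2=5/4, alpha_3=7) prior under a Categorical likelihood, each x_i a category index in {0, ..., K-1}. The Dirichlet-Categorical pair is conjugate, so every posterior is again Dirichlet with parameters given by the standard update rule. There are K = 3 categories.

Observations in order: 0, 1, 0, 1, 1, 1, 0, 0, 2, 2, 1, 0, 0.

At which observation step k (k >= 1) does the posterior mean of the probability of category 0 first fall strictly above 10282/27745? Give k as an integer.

obs 1: x=0 → posterior Dirichlet(14/3, 5/4, 7)
obs 2: x=1 → posterior Dirichlet(14/3, 9/4, 7)
obs 3: x=0 → posterior Dirichlet(17/3, 9/4, 7)
obs 4: x=1 → posterior Dirichlet(17/3, 13/4, 7)
obs 5: x=1 → posterior Dirichlet(17/3, 17/4, 7)
obs 6: x=1 → posterior Dirichlet(17/3, 21/4, 7)
obs 7: x=0 → posterior Dirichlet(20/3, 21/4, 7)
obs 8: x=0 → posterior Dirichlet(23/3, 21/4, 7)
obs 9: x=2 → posterior Dirichlet(23/3, 21/4, 8)
obs 10: x=2 → posterior Dirichlet(23/3, 21/4, 9)
obs 11: x=1 → posterior Dirichlet(23/3, 25/4, 9)
obs 12: x=0 → posterior Dirichlet(26/3, 25/4, 9)
obs 13: x=0 → posterior Dirichlet(29/3, 25/4, 9)

k = 3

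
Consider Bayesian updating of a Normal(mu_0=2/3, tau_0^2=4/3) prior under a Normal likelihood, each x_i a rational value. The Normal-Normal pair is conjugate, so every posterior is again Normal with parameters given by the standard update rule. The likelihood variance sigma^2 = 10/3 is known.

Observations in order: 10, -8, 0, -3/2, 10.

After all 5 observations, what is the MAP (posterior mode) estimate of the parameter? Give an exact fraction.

73/45

obs 1: x=10 → posterior Normal(10/3, 20/21)
obs 2: x=-8 → posterior Normal(22/27, 20/27)
obs 3: x=0 → posterior Normal(2/3, 20/33)
obs 4: x=-3/2 → posterior Normal(1/3, 20/39)
obs 5: x=10 → posterior Normal(73/45, 4/9)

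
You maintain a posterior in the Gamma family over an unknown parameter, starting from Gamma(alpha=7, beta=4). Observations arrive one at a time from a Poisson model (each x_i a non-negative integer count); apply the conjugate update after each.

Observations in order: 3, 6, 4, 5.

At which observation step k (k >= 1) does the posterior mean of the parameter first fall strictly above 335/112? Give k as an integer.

obs 1: x=3 → posterior Gamma(10, 5)
obs 2: x=6 → posterior Gamma(16, 6)
obs 3: x=4 → posterior Gamma(20, 7)
obs 4: x=5 → posterior Gamma(25, 8)

k = 4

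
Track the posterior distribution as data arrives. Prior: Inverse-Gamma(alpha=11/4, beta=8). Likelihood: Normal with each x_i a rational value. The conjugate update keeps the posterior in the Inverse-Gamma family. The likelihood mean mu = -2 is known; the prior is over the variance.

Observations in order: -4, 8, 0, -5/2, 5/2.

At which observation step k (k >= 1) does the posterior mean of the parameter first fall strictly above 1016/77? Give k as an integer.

obs 1: x=-4 → posterior Inverse-Gamma(13/4, 10)
obs 2: x=8 → posterior Inverse-Gamma(15/4, 60)
obs 3: x=0 → posterior Inverse-Gamma(17/4, 62)
obs 4: x=-5/2 → posterior Inverse-Gamma(19/4, 497/8)
obs 5: x=5/2 → posterior Inverse-Gamma(21/4, 289/4)

k = 2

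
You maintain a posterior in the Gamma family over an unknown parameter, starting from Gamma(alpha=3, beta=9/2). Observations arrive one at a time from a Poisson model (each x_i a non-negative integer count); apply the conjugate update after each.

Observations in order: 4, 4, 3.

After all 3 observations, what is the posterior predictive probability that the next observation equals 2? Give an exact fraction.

12261028930664062500/48661191875666868481

obs 1: x=4 → posterior Gamma(7, 11/2)
obs 2: x=4 → posterior Gamma(11, 13/2)
obs 3: x=3 → posterior Gamma(14, 15/2)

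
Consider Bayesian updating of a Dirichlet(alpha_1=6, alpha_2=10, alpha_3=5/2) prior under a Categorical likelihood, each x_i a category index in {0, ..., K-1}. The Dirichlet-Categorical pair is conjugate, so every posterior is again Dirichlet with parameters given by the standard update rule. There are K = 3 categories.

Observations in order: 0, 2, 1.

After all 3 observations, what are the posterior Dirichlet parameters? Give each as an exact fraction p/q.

obs 1: x=0 → posterior Dirichlet(7, 10, 5/2)
obs 2: x=2 → posterior Dirichlet(7, 10, 7/2)
obs 3: x=1 → posterior Dirichlet(7, 11, 7/2)

alpha_1=7, alpha_2=11, alpha_3=7/2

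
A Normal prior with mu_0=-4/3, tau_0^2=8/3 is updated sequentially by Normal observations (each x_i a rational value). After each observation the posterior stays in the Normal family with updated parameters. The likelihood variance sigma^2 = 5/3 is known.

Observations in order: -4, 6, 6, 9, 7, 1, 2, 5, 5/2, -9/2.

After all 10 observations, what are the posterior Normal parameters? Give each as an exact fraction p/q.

mu_0=140/51, tau_0^2=8/51

obs 1: x=-4 → posterior Normal(-116/39, 40/39)
obs 2: x=6 → posterior Normal(4/9, 40/63)
obs 3: x=6 → posterior Normal(172/87, 40/87)
obs 4: x=9 → posterior Normal(388/111, 40/111)
obs 5: x=7 → posterior Normal(556/135, 8/27)
obs 6: x=1 → posterior Normal(580/159, 40/159)
obs 7: x=2 → posterior Normal(628/183, 40/183)
obs 8: x=5 → posterior Normal(748/207, 40/207)
obs 9: x=5/2 → posterior Normal(808/231, 40/231)
obs 10: x=-9/2 → posterior Normal(140/51, 8/51)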